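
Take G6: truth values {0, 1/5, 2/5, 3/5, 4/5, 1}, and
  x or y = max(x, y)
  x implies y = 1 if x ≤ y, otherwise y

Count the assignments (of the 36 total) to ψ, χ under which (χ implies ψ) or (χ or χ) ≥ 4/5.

value 1: 26 assignments (counts)
value 4/5: 4 assignments (counts)
value 3/5: 3 assignments
value 2/5: 2 assignments
value 1/5: 1 assignment
So 30 of the 36 assignments meet the threshold.

30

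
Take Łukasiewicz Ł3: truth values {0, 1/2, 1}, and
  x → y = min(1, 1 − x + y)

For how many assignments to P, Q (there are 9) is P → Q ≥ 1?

P = 0, Q = 0 ↦ 1  ≥
P = 0, Q = 1/2 ↦ 1  ≥
P = 0, Q = 1 ↦ 1  ≥
P = 1/2, Q = 0 ↦ 1/2  <
P = 1/2, Q = 1/2 ↦ 1  ≥
P = 1/2, Q = 1 ↦ 1  ≥
P = 1, Q = 0 ↦ 0  <
P = 1, Q = 1/2 ↦ 1/2  <
P = 1, Q = 1 ↦ 1  ≥
So 6 of the 9 assignments meet the threshold.

6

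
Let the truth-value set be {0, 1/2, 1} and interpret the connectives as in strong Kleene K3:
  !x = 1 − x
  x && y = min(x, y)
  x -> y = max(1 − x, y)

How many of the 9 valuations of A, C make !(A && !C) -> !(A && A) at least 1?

A = 0, C = 0 ↦ 1  ≥
A = 0, C = 1/2 ↦ 1  ≥
A = 0, C = 1 ↦ 1  ≥
A = 1/2, C = 0 ↦ 1/2  <
A = 1/2, C = 1/2 ↦ 1/2  <
A = 1/2, C = 1 ↦ 1/2  <
A = 1, C = 0 ↦ 1  ≥
A = 1, C = 1/2 ↦ 1/2  <
A = 1, C = 1 ↦ 0  <
So 4 of the 9 assignments meet the threshold.

4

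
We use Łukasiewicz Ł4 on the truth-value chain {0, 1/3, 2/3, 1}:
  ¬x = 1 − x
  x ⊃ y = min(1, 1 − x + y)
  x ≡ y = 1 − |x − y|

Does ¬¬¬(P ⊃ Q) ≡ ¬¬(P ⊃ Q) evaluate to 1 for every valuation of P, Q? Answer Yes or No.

No

Counterexample: take P = 0, Q = 0.
P ⊃ Q = 0 ⊃ 0 = 1
¬(P ⊃ Q) = ¬1 = 0
¬¬(P ⊃ Q) = ¬0 = 1
¬¬¬(P ⊃ Q) = ¬1 = 0
P ⊃ Q = 0 ⊃ 0 = 1
¬(P ⊃ Q) = ¬1 = 0
¬¬(P ⊃ Q) = ¬0 = 1
¬¬¬(P ⊃ Q) ≡ ¬¬(P ⊃ Q) = 0 ≡ 1 = 0
This gives 0 ≠ 1.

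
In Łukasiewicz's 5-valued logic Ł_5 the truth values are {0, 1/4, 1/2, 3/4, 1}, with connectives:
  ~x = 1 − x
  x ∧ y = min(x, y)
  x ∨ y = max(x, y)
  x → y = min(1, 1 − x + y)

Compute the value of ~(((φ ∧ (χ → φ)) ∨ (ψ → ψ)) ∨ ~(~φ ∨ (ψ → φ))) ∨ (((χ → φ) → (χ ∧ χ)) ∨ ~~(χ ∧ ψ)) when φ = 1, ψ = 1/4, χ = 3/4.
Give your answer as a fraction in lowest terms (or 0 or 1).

χ → φ = 3/4 → 1 = 1
φ ∧ (χ → φ) = 1 ∧ 1 = 1
ψ → ψ = 1/4 → 1/4 = 1
(φ ∧ (χ → φ)) ∨ (ψ → ψ) = 1 ∨ 1 = 1
~φ = ~1 = 0
ψ → φ = 1/4 → 1 = 1
~φ ∨ (ψ → φ) = 0 ∨ 1 = 1
~(~φ ∨ (ψ → φ)) = ~1 = 0
((φ ∧ (χ → φ)) ∨ (ψ → ψ)) ∨ ~(~φ ∨ (ψ → φ)) = 1 ∨ 0 = 1
~(((φ ∧ (χ → φ)) ∨ (ψ → ψ)) ∨ ~(~φ ∨ (ψ → φ))) = ~1 = 0
χ → φ = 3/4 → 1 = 1
χ ∧ χ = 3/4 ∧ 3/4 = 3/4
(χ → φ) → (χ ∧ χ) = 1 → 3/4 = 3/4
χ ∧ ψ = 3/4 ∧ 1/4 = 1/4
~(χ ∧ ψ) = ~1/4 = 3/4
~~(χ ∧ ψ) = ~3/4 = 1/4
((χ → φ) → (χ ∧ χ)) ∨ ~~(χ ∧ ψ) = 3/4 ∨ 1/4 = 3/4
~(((φ ∧ (χ → φ)) ∨ (ψ → ψ)) ∨ ~(~φ ∨ (ψ → φ))) ∨ (((χ → φ) → (χ ∧ χ)) ∨ ~~(χ ∧ ψ)) = 0 ∨ 3/4 = 3/4

3/4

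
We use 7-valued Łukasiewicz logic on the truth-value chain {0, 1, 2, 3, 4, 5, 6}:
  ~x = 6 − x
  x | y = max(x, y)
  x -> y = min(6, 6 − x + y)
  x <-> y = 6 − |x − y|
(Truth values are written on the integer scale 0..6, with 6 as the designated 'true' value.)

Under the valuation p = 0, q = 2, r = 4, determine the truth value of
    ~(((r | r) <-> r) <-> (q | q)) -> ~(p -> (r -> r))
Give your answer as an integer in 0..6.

2

r | r = 4 | 4 = 4
(r | r) <-> r = 4 <-> 4 = 6
q | q = 2 | 2 = 2
((r | r) <-> r) <-> (q | q) = 6 <-> 2 = 2
~(((r | r) <-> r) <-> (q | q)) = ~2 = 4
r -> r = 4 -> 4 = 6
p -> (r -> r) = 0 -> 6 = 6
~(p -> (r -> r)) = ~6 = 0
~(((r | r) <-> r) <-> (q | q)) -> ~(p -> (r -> r)) = 4 -> 0 = 2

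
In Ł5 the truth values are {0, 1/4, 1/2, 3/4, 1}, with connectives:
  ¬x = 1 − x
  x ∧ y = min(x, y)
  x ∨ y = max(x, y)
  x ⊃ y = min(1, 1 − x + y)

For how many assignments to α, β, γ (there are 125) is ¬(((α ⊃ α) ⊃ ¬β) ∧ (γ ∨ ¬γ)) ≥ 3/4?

value 1: 25 assignments (counts)
value 3/4: 25 assignments (counts)
value 1/2: 35 assignments
value 1/4: 30 assignments
value 0: 10 assignments
So 50 of the 125 assignments meet the threshold.

50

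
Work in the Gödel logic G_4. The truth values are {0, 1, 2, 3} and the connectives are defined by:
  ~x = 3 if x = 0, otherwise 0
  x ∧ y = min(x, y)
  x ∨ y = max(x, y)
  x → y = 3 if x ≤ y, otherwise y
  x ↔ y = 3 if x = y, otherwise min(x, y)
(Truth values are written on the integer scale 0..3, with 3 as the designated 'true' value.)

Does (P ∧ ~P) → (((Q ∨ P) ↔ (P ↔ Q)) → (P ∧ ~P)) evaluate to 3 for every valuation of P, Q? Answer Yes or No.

Yes

P = 0, Q = 0 ↦ 3
P = 0, Q = 1 ↦ 3
P = 0, Q = 2 ↦ 3
P = 0, Q = 3 ↦ 3
P = 1, Q = 0 ↦ 3
P = 1, Q = 1 ↦ 3
P = 1, Q = 2 ↦ 3
P = 1, Q = 3 ↦ 3
P = 2, Q = 0 ↦ 3
P = 2, Q = 1 ↦ 3
P = 2, Q = 2 ↦ 3
P = 2, Q = 3 ↦ 3
P = 3, Q = 0 ↦ 3
P = 3, Q = 1 ↦ 3
P = 3, Q = 2 ↦ 3
P = 3, Q = 3 ↦ 3
Every assignment gives a value ≥ 3.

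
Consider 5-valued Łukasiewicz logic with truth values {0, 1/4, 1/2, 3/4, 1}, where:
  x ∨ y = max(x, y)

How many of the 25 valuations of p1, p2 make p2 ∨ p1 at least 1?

value 1: 9 assignments (counts)
value 3/4: 7 assignments
value 1/2: 5 assignments
value 1/4: 3 assignments
value 0: 1 assignment
So 9 of the 25 assignments meet the threshold.

9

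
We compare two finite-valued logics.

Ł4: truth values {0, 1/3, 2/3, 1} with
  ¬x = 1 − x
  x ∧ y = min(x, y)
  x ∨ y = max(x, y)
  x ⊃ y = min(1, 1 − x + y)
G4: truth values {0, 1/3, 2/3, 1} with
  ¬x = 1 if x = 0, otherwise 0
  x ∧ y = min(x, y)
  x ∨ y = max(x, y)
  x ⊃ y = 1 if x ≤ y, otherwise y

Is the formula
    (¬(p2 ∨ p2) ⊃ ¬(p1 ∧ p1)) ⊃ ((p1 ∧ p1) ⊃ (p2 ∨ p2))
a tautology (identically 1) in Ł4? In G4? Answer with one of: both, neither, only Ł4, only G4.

only Ł4

In Ł4: every assignment gives 1 — tautology.
In G4: at p1 = 2/3, p2 = 1/3 the value is 1/3 — not a tautology.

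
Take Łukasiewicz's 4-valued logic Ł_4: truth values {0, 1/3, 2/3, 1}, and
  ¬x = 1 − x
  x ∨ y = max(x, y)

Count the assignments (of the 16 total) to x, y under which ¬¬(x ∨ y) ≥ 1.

x = 0, y = 0 ↦ 0  <
x = 0, y = 1/3 ↦ 1/3  <
x = 0, y = 2/3 ↦ 2/3  <
x = 0, y = 1 ↦ 1  ≥
x = 1/3, y = 0 ↦ 1/3  <
x = 1/3, y = 1/3 ↦ 1/3  <
x = 1/3, y = 2/3 ↦ 2/3  <
x = 1/3, y = 1 ↦ 1  ≥
x = 2/3, y = 0 ↦ 2/3  <
x = 2/3, y = 1/3 ↦ 2/3  <
x = 2/3, y = 2/3 ↦ 2/3  <
x = 2/3, y = 1 ↦ 1  ≥
x = 1, y = 0 ↦ 1  ≥
x = 1, y = 1/3 ↦ 1  ≥
x = 1, y = 2/3 ↦ 1  ≥
x = 1, y = 1 ↦ 1  ≥
So 7 of the 16 assignments meet the threshold.

7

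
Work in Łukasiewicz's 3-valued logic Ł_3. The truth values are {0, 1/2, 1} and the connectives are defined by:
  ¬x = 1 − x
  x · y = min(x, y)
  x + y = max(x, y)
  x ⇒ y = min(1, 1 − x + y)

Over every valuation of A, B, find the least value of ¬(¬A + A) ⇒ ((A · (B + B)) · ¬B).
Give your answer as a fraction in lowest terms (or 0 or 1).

1/2

Take A = 1/2, B = 0:
¬A = ¬1/2 = 1/2
¬A + A = 1/2 + 1/2 = 1/2
¬(¬A + A) = ¬1/2 = 1/2
B + B = 0 + 0 = 0
A · (B + B) = 1/2 · 0 = 0
¬B = ¬0 = 1
(A · (B + B)) · ¬B = 0 · 1 = 0
¬(¬A + A) ⇒ ((A · (B + B)) · ¬B) = 1/2 ⇒ 0 = 1/2
No assignment yields a value below 1/2, so this is the minimum.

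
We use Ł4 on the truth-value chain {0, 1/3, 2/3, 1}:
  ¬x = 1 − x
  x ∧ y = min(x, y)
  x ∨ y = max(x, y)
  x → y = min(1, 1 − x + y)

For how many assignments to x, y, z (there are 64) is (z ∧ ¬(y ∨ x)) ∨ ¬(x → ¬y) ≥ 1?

5

value 1: 5 assignments (counts)
value 2/3: 15 assignments
value 1/3: 28 assignments
value 0: 16 assignments
So 5 of the 64 assignments meet the threshold.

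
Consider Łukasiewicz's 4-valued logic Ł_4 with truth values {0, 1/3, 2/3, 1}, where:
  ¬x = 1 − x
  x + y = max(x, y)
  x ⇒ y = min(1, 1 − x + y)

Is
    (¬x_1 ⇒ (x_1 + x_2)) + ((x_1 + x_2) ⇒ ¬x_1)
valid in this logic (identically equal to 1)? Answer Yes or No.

x_1 = 0, x_2 = 0 ↦ 1
x_1 = 0, x_2 = 1/3 ↦ 1
x_1 = 0, x_2 = 2/3 ↦ 1
x_1 = 0, x_2 = 1 ↦ 1
x_1 = 1/3, x_2 = 0 ↦ 1
x_1 = 1/3, x_2 = 1/3 ↦ 1
x_1 = 1/3, x_2 = 2/3 ↦ 1
x_1 = 1/3, x_2 = 1 ↦ 1
x_1 = 2/3, x_2 = 0 ↦ 1
x_1 = 2/3, x_2 = 1/3 ↦ 1
x_1 = 2/3, x_2 = 2/3 ↦ 1
x_1 = 2/3, x_2 = 1 ↦ 1
x_1 = 1, x_2 = 0 ↦ 1
x_1 = 1, x_2 = 1/3 ↦ 1
x_1 = 1, x_2 = 2/3 ↦ 1
x_1 = 1, x_2 = 1 ↦ 1
Every assignment gives a value ≥ 1.

Yes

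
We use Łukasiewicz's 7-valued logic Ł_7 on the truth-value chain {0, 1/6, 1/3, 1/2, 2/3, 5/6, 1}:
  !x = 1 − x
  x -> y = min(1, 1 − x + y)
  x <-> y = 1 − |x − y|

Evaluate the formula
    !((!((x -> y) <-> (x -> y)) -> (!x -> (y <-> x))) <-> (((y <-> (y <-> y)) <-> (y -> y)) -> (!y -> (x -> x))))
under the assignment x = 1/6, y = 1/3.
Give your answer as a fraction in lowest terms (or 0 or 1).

0

x -> y = 1/6 -> 1/3 = 1
x -> y = 1/6 -> 1/3 = 1
(x -> y) <-> (x -> y) = 1 <-> 1 = 1
!((x -> y) <-> (x -> y)) = !1 = 0
!x = !1/6 = 5/6
y <-> x = 1/3 <-> 1/6 = 5/6
!x -> (y <-> x) = 5/6 -> 5/6 = 1
!((x -> y) <-> (x -> y)) -> (!x -> (y <-> x)) = 0 -> 1 = 1
y <-> y = 1/3 <-> 1/3 = 1
y <-> (y <-> y) = 1/3 <-> 1 = 1/3
y -> y = 1/3 -> 1/3 = 1
(y <-> (y <-> y)) <-> (y -> y) = 1/3 <-> 1 = 1/3
!y = !1/3 = 2/3
x -> x = 1/6 -> 1/6 = 1
!y -> (x -> x) = 2/3 -> 1 = 1
((y <-> (y <-> y)) <-> (y -> y)) -> (!y -> (x -> x)) = 1/3 -> 1 = 1
(!((x -> y) <-> (x -> y)) -> (!x -> (y <-> x))) <-> (((y <-> (y <-> y)) <-> (y -> y)) -> (!y -> (x -> x))) = 1 <-> 1 = 1
!((!((x -> y) <-> (x -> y)) -> (!x -> (y <-> x))) <-> (((y <-> (y <-> y)) <-> (y -> y)) -> (!y -> (x -> x)))) = !1 = 0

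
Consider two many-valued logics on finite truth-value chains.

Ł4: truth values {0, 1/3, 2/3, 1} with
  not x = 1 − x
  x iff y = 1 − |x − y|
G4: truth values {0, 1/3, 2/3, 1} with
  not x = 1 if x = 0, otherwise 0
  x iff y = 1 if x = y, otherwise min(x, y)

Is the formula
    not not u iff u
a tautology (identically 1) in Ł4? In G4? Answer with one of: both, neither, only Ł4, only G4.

only Ł4

In Ł4: every assignment gives 1 — tautology.
In G4: at u = 1/3 the value is 1/3 — not a tautology.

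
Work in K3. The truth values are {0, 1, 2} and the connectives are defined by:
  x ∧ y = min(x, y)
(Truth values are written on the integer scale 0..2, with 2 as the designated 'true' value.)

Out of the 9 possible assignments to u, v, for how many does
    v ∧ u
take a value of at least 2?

1

u = 0, v = 0 ↦ 0  <
u = 0, v = 1 ↦ 0  <
u = 0, v = 2 ↦ 0  <
u = 1, v = 0 ↦ 0  <
u = 1, v = 1 ↦ 1  <
u = 1, v = 2 ↦ 1  <
u = 2, v = 0 ↦ 0  <
u = 2, v = 1 ↦ 1  <
u = 2, v = 2 ↦ 2  ≥
So 1 of the 9 assignments meets the threshold.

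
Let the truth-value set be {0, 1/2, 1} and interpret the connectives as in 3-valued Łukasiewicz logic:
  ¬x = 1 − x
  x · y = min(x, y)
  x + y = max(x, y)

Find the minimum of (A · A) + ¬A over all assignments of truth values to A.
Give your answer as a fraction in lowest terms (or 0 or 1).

Take A = 1/2:
A · A = 1/2 · 1/2 = 1/2
¬A = ¬1/2 = 1/2
(A · A) + ¬A = 1/2 + 1/2 = 1/2
No assignment yields a value below 1/2, so this is the minimum.

1/2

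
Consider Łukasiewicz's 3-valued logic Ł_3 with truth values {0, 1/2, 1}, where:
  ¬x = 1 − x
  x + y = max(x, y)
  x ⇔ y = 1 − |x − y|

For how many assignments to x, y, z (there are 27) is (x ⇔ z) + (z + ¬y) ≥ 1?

value 1: 19 assignments (counts)
value 1/2: 7 assignments
value 0: 1 assignment
So 19 of the 27 assignments meet the threshold.

19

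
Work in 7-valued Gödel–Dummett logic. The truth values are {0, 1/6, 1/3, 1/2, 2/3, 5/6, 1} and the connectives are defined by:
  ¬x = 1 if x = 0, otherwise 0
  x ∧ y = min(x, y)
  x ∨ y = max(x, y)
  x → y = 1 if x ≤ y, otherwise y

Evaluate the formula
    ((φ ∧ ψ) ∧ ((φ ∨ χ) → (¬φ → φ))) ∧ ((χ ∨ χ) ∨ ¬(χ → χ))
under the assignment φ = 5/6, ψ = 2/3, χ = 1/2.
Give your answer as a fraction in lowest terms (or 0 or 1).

1/2

φ ∧ ψ = 5/6 ∧ 2/3 = 2/3
φ ∨ χ = 5/6 ∨ 1/2 = 5/6
¬φ = ¬5/6 = 0
¬φ → φ = 0 → 5/6 = 1
(φ ∨ χ) → (¬φ → φ) = 5/6 → 1 = 1
(φ ∧ ψ) ∧ ((φ ∨ χ) → (¬φ → φ)) = 2/3 ∧ 1 = 2/3
χ ∨ χ = 1/2 ∨ 1/2 = 1/2
χ → χ = 1/2 → 1/2 = 1
¬(χ → χ) = ¬1 = 0
(χ ∨ χ) ∨ ¬(χ → χ) = 1/2 ∨ 0 = 1/2
((φ ∧ ψ) ∧ ((φ ∨ χ) → (¬φ → φ))) ∧ ((χ ∨ χ) ∨ ¬(χ → χ)) = 2/3 ∧ 1/2 = 1/2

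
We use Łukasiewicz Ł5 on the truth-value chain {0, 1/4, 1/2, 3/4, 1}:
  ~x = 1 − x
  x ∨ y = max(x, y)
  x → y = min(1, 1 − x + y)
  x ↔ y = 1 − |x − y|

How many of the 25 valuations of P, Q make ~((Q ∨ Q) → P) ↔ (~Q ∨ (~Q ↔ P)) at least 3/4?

value 1: 7 assignments (counts)
value 3/4: 1 assignment (counts)
value 1/2: 6 assignments
value 1/4: 4 assignments
value 0: 7 assignments
So 8 of the 25 assignments meet the threshold.

8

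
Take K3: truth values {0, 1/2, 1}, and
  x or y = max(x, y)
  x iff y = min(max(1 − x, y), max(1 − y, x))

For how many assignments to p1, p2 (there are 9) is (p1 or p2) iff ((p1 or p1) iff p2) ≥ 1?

p1 = 0, p2 = 0 ↦ 0  <
p1 = 0, p2 = 1/2 ↦ 1/2  <
p1 = 0, p2 = 1 ↦ 0  <
p1 = 1/2, p2 = 0 ↦ 1/2  <
p1 = 1/2, p2 = 1/2 ↦ 1/2  <
p1 = 1/2, p2 = 1 ↦ 1/2  <
p1 = 1, p2 = 0 ↦ 0  <
p1 = 1, p2 = 1/2 ↦ 1/2  <
p1 = 1, p2 = 1 ↦ 1  ≥
So 1 of the 9 assignments meets the threshold.

1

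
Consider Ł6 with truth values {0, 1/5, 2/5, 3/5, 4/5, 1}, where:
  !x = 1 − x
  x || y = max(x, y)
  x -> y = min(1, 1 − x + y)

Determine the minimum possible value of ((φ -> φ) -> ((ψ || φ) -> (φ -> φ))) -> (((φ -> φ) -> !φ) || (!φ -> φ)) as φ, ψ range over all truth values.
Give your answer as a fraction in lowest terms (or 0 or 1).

Take φ = 1/5, ψ = 0:
φ -> φ = 1/5 -> 1/5 = 1
ψ || φ = 0 || 1/5 = 1/5
φ -> φ = 1/5 -> 1/5 = 1
(ψ || φ) -> (φ -> φ) = 1/5 -> 1 = 1
(φ -> φ) -> ((ψ || φ) -> (φ -> φ)) = 1 -> 1 = 1
φ -> φ = 1/5 -> 1/5 = 1
!φ = !1/5 = 4/5
(φ -> φ) -> !φ = 1 -> 4/5 = 4/5
!φ = !1/5 = 4/5
!φ -> φ = 4/5 -> 1/5 = 2/5
((φ -> φ) -> !φ) || (!φ -> φ) = 4/5 || 2/5 = 4/5
((φ -> φ) -> ((ψ || φ) -> (φ -> φ))) -> (((φ -> φ) -> !φ) || (!φ -> φ)) = 1 -> 4/5 = 4/5
No assignment yields a value below 4/5, so this is the minimum.

4/5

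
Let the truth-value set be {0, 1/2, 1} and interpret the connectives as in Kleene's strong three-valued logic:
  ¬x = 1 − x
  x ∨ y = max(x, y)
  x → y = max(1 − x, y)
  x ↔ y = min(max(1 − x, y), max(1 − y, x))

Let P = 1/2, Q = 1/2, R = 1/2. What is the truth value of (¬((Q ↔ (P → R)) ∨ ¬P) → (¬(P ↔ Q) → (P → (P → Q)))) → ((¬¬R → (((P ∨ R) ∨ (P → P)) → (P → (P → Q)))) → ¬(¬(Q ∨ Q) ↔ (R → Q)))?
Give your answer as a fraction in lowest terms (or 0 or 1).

P → R = 1/2 → 1/2 = 1/2
Q ↔ (P → R) = 1/2 ↔ 1/2 = 1/2
¬P = ¬1/2 = 1/2
(Q ↔ (P → R)) ∨ ¬P = 1/2 ∨ 1/2 = 1/2
¬((Q ↔ (P → R)) ∨ ¬P) = ¬1/2 = 1/2
P ↔ Q = 1/2 ↔ 1/2 = 1/2
¬(P ↔ Q) = ¬1/2 = 1/2
P → Q = 1/2 → 1/2 = 1/2
P → (P → Q) = 1/2 → 1/2 = 1/2
¬(P ↔ Q) → (P → (P → Q)) = 1/2 → 1/2 = 1/2
¬((Q ↔ (P → R)) ∨ ¬P) → (¬(P ↔ Q) → (P → (P → Q))) = 1/2 → 1/2 = 1/2
¬R = ¬1/2 = 1/2
¬¬R = ¬1/2 = 1/2
P ∨ R = 1/2 ∨ 1/2 = 1/2
P → P = 1/2 → 1/2 = 1/2
(P ∨ R) ∨ (P → P) = 1/2 ∨ 1/2 = 1/2
P → Q = 1/2 → 1/2 = 1/2
P → (P → Q) = 1/2 → 1/2 = 1/2
((P ∨ R) ∨ (P → P)) → (P → (P → Q)) = 1/2 → 1/2 = 1/2
¬¬R → (((P ∨ R) ∨ (P → P)) → (P → (P → Q))) = 1/2 → 1/2 = 1/2
Q ∨ Q = 1/2 ∨ 1/2 = 1/2
¬(Q ∨ Q) = ¬1/2 = 1/2
R → Q = 1/2 → 1/2 = 1/2
¬(Q ∨ Q) ↔ (R → Q) = 1/2 ↔ 1/2 = 1/2
¬(¬(Q ∨ Q) ↔ (R → Q)) = ¬1/2 = 1/2
(¬¬R → (((P ∨ R) ∨ (P → P)) → (P → (P → Q)))) → ¬(¬(Q ∨ Q) ↔ (R → Q)) = 1/2 → 1/2 = 1/2
(¬((Q ↔ (P → R)) ∨ ¬P) → (¬(P ↔ Q) → (P → (P → Q)))) → ((¬¬R → (((P ∨ R) ∨ (P → P)) → (P → (P → Q)))) → ¬(¬(Q ∨ Q) ↔ (R → Q))) = 1/2 → 1/2 = 1/2

1/2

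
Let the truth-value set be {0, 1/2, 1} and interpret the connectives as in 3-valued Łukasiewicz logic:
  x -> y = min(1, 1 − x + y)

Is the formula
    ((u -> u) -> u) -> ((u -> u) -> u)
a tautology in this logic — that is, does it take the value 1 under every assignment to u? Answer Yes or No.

Yes

u = 0 ↦ 1
u = 1/2 ↦ 1
u = 1 ↦ 1
Every assignment gives a value ≥ 1.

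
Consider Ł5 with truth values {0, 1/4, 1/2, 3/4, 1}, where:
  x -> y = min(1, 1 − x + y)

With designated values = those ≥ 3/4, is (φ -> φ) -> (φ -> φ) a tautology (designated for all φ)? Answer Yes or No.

φ = 0 ↦ 1
φ = 1/4 ↦ 1
φ = 1/2 ↦ 1
φ = 3/4 ↦ 1
φ = 1 ↦ 1
Every assignment gives a value ≥ 3/4.

Yes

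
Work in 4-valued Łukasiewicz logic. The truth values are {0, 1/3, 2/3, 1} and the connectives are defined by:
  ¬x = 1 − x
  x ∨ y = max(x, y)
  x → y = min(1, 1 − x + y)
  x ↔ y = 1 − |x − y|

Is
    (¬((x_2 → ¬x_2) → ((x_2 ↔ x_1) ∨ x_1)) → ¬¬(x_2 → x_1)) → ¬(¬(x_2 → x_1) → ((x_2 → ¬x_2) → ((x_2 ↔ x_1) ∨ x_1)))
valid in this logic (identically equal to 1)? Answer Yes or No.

No

Counterexample: take x_1 = 0, x_2 = 0.
¬x_2 = ¬0 = 1
x_2 → ¬x_2 = 0 → 1 = 1
x_2 ↔ x_1 = 0 ↔ 0 = 1
(x_2 ↔ x_1) ∨ x_1 = 1 ∨ 0 = 1
(x_2 → ¬x_2) → ((x_2 ↔ x_1) ∨ x_1) = 1 → 1 = 1
¬((x_2 → ¬x_2) → ((x_2 ↔ x_1) ∨ x_1)) = ¬1 = 0
x_2 → x_1 = 0 → 0 = 1
¬(x_2 → x_1) = ¬1 = 0
¬¬(x_2 → x_1) = ¬0 = 1
¬((x_2 → ¬x_2) → ((x_2 ↔ x_1) ∨ x_1)) → ¬¬(x_2 → x_1) = 0 → 1 = 1
¬(x_2 → x_1) → ((x_2 → ¬x_2) → ((x_2 ↔ x_1) ∨ x_1)) = 0 → 1 = 1
¬(¬(x_2 → x_1) → ((x_2 → ¬x_2) → ((x_2 ↔ x_1) ∨ x_1))) = ¬1 = 0
(¬((x_2 → ¬x_2) → ((x_2 ↔ x_1) ∨ x_1)) → ¬¬(x_2 → x_1)) → ¬(¬(x_2 → x_1) → ((x_2 → ¬x_2) → ((x_2 ↔ x_1) ∨ x_1))) = 1 → 0 = 0
This gives 0 ≠ 1.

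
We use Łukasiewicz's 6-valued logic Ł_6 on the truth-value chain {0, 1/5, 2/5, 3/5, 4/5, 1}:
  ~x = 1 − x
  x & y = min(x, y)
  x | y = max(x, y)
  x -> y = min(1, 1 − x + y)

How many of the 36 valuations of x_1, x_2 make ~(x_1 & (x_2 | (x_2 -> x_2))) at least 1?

value 1: 6 assignments (counts)
value 4/5: 6 assignments
value 3/5: 6 assignments
value 2/5: 6 assignments
value 1/5: 6 assignments
value 0: 6 assignments
So 6 of the 36 assignments meet the threshold.

6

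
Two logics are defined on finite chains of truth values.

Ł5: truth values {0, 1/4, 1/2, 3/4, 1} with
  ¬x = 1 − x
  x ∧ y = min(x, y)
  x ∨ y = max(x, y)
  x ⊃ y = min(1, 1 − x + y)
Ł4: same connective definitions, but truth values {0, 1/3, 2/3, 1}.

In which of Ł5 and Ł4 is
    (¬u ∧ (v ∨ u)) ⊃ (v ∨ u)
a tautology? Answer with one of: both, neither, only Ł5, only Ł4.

both

In Ł5: every assignment gives 1 — tautology.
In Ł4: every assignment gives 1 — tautology.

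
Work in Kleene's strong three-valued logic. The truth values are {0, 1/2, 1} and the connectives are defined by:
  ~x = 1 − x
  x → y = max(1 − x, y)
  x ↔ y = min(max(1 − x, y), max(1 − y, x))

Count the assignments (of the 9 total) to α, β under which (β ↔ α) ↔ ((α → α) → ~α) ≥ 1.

α = 0, β = 0 ↦ 1  ≥
α = 0, β = 1/2 ↦ 1/2  <
α = 0, β = 1 ↦ 0  <
α = 1/2, β = 0 ↦ 1/2  <
α = 1/2, β = 1/2 ↦ 1/2  <
α = 1/2, β = 1 ↦ 1/2  <
α = 1, β = 0 ↦ 1  ≥
α = 1, β = 1/2 ↦ 1/2  <
α = 1, β = 1 ↦ 0  <
So 2 of the 9 assignments meet the threshold.

2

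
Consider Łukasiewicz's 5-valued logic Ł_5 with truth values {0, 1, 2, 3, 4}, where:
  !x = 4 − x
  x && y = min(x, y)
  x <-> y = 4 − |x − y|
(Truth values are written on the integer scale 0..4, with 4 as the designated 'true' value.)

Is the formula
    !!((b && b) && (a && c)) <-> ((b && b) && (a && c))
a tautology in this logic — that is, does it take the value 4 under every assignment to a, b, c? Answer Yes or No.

Yes

At a = 2, b = 1, c = 2, for instance:
b && b = 1 && 1 = 1
a && c = 2 && 2 = 2
(b && b) && (a && c) = 1 && 2 = 1
!((b && b) && (a && c)) = !1 = 3
!!((b && b) && (a && c)) = !3 = 1
!!((b && b) && (a && c)) <-> ((b && b) && (a && c)) = 1 <-> 1 = 4
and checking the remaining 124 assignments likewise gives ≥ 4 in every case.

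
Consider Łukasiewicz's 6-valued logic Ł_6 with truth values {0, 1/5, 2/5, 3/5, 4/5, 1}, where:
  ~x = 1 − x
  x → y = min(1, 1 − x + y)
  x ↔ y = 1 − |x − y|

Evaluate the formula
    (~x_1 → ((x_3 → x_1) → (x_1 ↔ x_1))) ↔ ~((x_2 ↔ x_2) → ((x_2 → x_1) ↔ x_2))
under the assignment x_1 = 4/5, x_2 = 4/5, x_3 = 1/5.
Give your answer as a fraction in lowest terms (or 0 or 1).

~x_1 = ~4/5 = 1/5
x_3 → x_1 = 1/5 → 4/5 = 1
x_1 ↔ x_1 = 4/5 ↔ 4/5 = 1
(x_3 → x_1) → (x_1 ↔ x_1) = 1 → 1 = 1
~x_1 → ((x_3 → x_1) → (x_1 ↔ x_1)) = 1/5 → 1 = 1
x_2 ↔ x_2 = 4/5 ↔ 4/5 = 1
x_2 → x_1 = 4/5 → 4/5 = 1
(x_2 → x_1) ↔ x_2 = 1 ↔ 4/5 = 4/5
(x_2 ↔ x_2) → ((x_2 → x_1) ↔ x_2) = 1 → 4/5 = 4/5
~((x_2 ↔ x_2) → ((x_2 → x_1) ↔ x_2)) = ~4/5 = 1/5
(~x_1 → ((x_3 → x_1) → (x_1 ↔ x_1))) ↔ ~((x_2 ↔ x_2) → ((x_2 → x_1) ↔ x_2)) = 1 ↔ 1/5 = 1/5

1/5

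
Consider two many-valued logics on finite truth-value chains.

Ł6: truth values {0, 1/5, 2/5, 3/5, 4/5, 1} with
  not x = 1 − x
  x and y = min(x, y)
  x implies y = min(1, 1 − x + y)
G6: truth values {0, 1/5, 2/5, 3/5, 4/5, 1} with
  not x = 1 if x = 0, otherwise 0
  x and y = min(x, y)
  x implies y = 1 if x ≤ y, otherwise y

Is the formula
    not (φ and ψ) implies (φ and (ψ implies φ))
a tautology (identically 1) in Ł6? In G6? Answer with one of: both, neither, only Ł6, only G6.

In Ł6: at φ = 0, ψ = 0 the value is 0 — not a tautology.
In G6: at φ = 0, ψ = 0 the value is 0 — not a tautology.

neither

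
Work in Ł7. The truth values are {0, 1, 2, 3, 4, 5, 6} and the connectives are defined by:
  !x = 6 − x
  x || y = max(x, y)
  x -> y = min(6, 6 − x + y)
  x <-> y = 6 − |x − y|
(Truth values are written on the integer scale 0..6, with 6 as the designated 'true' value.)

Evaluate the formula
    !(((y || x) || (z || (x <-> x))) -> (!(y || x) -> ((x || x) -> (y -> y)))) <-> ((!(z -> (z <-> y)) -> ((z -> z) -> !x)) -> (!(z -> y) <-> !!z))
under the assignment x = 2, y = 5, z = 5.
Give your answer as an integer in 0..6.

5

y || x = 5 || 2 = 5
x <-> x = 2 <-> 2 = 6
z || (x <-> x) = 5 || 6 = 6
(y || x) || (z || (x <-> x)) = 5 || 6 = 6
y || x = 5 || 2 = 5
!(y || x) = !5 = 1
x || x = 2 || 2 = 2
y -> y = 5 -> 5 = 6
(x || x) -> (y -> y) = 2 -> 6 = 6
!(y || x) -> ((x || x) -> (y -> y)) = 1 -> 6 = 6
((y || x) || (z || (x <-> x))) -> (!(y || x) -> ((x || x) -> (y -> y))) = 6 -> 6 = 6
!(((y || x) || (z || (x <-> x))) -> (!(y || x) -> ((x || x) -> (y -> y)))) = !6 = 0
z <-> y = 5 <-> 5 = 6
z -> (z <-> y) = 5 -> 6 = 6
!(z -> (z <-> y)) = !6 = 0
z -> z = 5 -> 5 = 6
!x = !2 = 4
(z -> z) -> !x = 6 -> 4 = 4
!(z -> (z <-> y)) -> ((z -> z) -> !x) = 0 -> 4 = 6
z -> y = 5 -> 5 = 6
!(z -> y) = !6 = 0
!z = !5 = 1
!!z = !1 = 5
!(z -> y) <-> !!z = 0 <-> 5 = 1
(!(z -> (z <-> y)) -> ((z -> z) -> !x)) -> (!(z -> y) <-> !!z) = 6 -> 1 = 1
!(((y || x) || (z || (x <-> x))) -> (!(y || x) -> ((x || x) -> (y -> y)))) <-> ((!(z -> (z <-> y)) -> ((z -> z) -> !x)) -> (!(z -> y) <-> !!z)) = 0 <-> 1 = 5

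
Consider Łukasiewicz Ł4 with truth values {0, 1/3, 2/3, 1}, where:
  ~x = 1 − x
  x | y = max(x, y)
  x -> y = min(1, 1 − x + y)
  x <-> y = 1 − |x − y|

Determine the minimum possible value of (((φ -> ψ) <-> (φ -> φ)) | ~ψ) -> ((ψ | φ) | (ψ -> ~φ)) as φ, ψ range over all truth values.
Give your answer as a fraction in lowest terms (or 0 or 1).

2/3

Take φ = 2/3, ψ = 2/3:
φ -> ψ = 2/3 -> 2/3 = 1
φ -> φ = 2/3 -> 2/3 = 1
(φ -> ψ) <-> (φ -> φ) = 1 <-> 1 = 1
~ψ = ~2/3 = 1/3
((φ -> ψ) <-> (φ -> φ)) | ~ψ = 1 | 1/3 = 1
ψ | φ = 2/3 | 2/3 = 2/3
~φ = ~2/3 = 1/3
ψ -> ~φ = 2/3 -> 1/3 = 2/3
(ψ | φ) | (ψ -> ~φ) = 2/3 | 2/3 = 2/3
(((φ -> ψ) <-> (φ -> φ)) | ~ψ) -> ((ψ | φ) | (ψ -> ~φ)) = 1 -> 2/3 = 2/3
No assignment yields a value below 2/3, so this is the minimum.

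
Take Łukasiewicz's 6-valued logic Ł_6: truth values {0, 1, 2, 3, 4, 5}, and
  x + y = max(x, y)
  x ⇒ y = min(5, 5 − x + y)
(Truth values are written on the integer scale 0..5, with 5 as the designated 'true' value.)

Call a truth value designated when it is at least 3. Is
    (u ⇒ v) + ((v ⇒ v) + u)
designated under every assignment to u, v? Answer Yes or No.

At u = 2, v = 1, for instance:
u ⇒ v = 2 ⇒ 1 = 4
v ⇒ v = 1 ⇒ 1 = 5
(v ⇒ v) + u = 5 + 2 = 5
(u ⇒ v) + ((v ⇒ v) + u) = 4 + 5 = 5
and checking the remaining 35 assignments likewise gives ≥ 3 in every case.

Yes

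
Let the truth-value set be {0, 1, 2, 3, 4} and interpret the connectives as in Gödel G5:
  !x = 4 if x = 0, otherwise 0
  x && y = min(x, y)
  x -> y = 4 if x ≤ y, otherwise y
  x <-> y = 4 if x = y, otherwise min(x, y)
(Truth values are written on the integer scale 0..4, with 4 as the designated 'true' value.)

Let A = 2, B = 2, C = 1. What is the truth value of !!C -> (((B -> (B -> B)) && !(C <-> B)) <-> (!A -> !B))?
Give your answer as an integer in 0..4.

!C = !1 = 0
!!C = !0 = 4
B -> B = 2 -> 2 = 4
B -> (B -> B) = 2 -> 4 = 4
C <-> B = 1 <-> 2 = 1
!(C <-> B) = !1 = 0
(B -> (B -> B)) && !(C <-> B) = 4 && 0 = 0
!A = !2 = 0
!B = !2 = 0
!A -> !B = 0 -> 0 = 4
((B -> (B -> B)) && !(C <-> B)) <-> (!A -> !B) = 0 <-> 4 = 0
!!C -> (((B -> (B -> B)) && !(C <-> B)) <-> (!A -> !B)) = 4 -> 0 = 0

0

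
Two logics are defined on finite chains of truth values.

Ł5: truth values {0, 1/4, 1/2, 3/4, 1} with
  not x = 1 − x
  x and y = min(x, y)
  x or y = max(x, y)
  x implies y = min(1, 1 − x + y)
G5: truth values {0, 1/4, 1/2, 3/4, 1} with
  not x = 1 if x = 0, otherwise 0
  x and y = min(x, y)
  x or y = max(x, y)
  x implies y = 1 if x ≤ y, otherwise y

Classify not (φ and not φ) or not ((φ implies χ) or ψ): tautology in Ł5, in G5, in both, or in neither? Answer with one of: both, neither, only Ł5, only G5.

In Ł5: at φ = 1/4, ψ = 0, χ = 0 the value is 3/4 — not a tautology.
In G5: every assignment gives 1 — tautology.

only G5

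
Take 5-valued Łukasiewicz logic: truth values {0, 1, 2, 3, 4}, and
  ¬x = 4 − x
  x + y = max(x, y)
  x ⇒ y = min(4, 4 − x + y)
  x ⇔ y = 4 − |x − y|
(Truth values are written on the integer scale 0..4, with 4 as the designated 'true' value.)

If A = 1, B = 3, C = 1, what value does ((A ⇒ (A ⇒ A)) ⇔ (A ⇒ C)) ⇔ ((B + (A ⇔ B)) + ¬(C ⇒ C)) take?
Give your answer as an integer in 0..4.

3

A ⇒ A = 1 ⇒ 1 = 4
A ⇒ (A ⇒ A) = 1 ⇒ 4 = 4
A ⇒ C = 1 ⇒ 1 = 4
(A ⇒ (A ⇒ A)) ⇔ (A ⇒ C) = 4 ⇔ 4 = 4
A ⇔ B = 1 ⇔ 3 = 2
B + (A ⇔ B) = 3 + 2 = 3
C ⇒ C = 1 ⇒ 1 = 4
¬(C ⇒ C) = ¬4 = 0
(B + (A ⇔ B)) + ¬(C ⇒ C) = 3 + 0 = 3
((A ⇒ (A ⇒ A)) ⇔ (A ⇒ C)) ⇔ ((B + (A ⇔ B)) + ¬(C ⇒ C)) = 4 ⇔ 3 = 3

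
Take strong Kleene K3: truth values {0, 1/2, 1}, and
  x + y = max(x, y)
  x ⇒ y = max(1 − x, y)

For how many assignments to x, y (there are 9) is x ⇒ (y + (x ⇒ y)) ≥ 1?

5

x = 0, y = 0 ↦ 1  ≥
x = 0, y = 1/2 ↦ 1  ≥
x = 0, y = 1 ↦ 1  ≥
x = 1/2, y = 0 ↦ 1/2  <
x = 1/2, y = 1/2 ↦ 1/2  <
x = 1/2, y = 1 ↦ 1  ≥
x = 1, y = 0 ↦ 0  <
x = 1, y = 1/2 ↦ 1/2  <
x = 1, y = 1 ↦ 1  ≥
So 5 of the 9 assignments meet the threshold.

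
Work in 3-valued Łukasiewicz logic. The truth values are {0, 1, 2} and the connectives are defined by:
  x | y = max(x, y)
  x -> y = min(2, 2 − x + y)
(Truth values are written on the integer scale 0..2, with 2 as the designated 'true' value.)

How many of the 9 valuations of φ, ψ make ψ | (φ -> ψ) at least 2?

φ = 0, ψ = 0 ↦ 2  ≥
φ = 0, ψ = 1 ↦ 2  ≥
φ = 0, ψ = 2 ↦ 2  ≥
φ = 1, ψ = 0 ↦ 1  <
φ = 1, ψ = 1 ↦ 2  ≥
φ = 1, ψ = 2 ↦ 2  ≥
φ = 2, ψ = 0 ↦ 0  <
φ = 2, ψ = 1 ↦ 1  <
φ = 2, ψ = 2 ↦ 2  ≥
So 6 of the 9 assignments meet the threshold.

6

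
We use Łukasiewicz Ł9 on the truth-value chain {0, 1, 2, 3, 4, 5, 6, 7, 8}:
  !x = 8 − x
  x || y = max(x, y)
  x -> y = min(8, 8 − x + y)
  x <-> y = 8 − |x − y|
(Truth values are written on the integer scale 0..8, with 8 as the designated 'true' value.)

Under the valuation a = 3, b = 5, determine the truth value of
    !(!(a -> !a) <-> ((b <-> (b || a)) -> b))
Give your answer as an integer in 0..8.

!a = !3 = 5
a -> !a = 3 -> 5 = 8
!(a -> !a) = !8 = 0
b || a = 5 || 3 = 5
b <-> (b || a) = 5 <-> 5 = 8
(b <-> (b || a)) -> b = 8 -> 5 = 5
!(a -> !a) <-> ((b <-> (b || a)) -> b) = 0 <-> 5 = 3
!(!(a -> !a) <-> ((b <-> (b || a)) -> b)) = !3 = 5

5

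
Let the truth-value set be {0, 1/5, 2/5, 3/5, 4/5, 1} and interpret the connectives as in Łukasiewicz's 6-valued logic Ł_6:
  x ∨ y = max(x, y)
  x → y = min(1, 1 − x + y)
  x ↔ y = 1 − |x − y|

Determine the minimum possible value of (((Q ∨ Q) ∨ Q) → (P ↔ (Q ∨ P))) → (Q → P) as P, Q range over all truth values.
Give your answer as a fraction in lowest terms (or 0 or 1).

3/5

Take P = 0, Q = 2/5:
Q ∨ Q = 2/5 ∨ 2/5 = 2/5
(Q ∨ Q) ∨ Q = 2/5 ∨ 2/5 = 2/5
Q ∨ P = 2/5 ∨ 0 = 2/5
P ↔ (Q ∨ P) = 0 ↔ 2/5 = 3/5
((Q ∨ Q) ∨ Q) → (P ↔ (Q ∨ P)) = 2/5 → 3/5 = 1
Q → P = 2/5 → 0 = 3/5
(((Q ∨ Q) ∨ Q) → (P ↔ (Q ∨ P))) → (Q → P) = 1 → 3/5 = 3/5
No assignment yields a value below 3/5, so this is the minimum.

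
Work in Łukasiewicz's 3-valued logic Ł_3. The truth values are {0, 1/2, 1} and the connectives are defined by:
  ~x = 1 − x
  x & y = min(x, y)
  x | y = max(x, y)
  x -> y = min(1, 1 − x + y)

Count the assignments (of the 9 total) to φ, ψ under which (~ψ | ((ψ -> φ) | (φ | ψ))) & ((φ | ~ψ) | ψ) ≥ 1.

7

φ = 0, ψ = 0 ↦ 1  ≥
φ = 0, ψ = 1/2 ↦ 1/2  <
φ = 0, ψ = 1 ↦ 1  ≥
φ = 1/2, ψ = 0 ↦ 1  ≥
φ = 1/2, ψ = 1/2 ↦ 1/2  <
φ = 1/2, ψ = 1 ↦ 1  ≥
φ = 1, ψ = 0 ↦ 1  ≥
φ = 1, ψ = 1/2 ↦ 1  ≥
φ = 1, ψ = 1 ↦ 1  ≥
So 7 of the 9 assignments meet the threshold.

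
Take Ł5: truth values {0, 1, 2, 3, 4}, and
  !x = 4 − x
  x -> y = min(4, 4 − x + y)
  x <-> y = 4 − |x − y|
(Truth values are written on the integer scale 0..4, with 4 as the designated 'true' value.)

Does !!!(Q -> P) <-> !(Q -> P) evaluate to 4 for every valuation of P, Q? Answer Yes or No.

Yes

At P = 2, Q = 0, for instance:
Q -> P = 0 -> 2 = 4
!(Q -> P) = !4 = 0
!!(Q -> P) = !0 = 4
!!!(Q -> P) = !4 = 0
!!!(Q -> P) <-> !(Q -> P) = 0 <-> 0 = 4
and checking the remaining 24 assignments likewise gives ≥ 4 in every case.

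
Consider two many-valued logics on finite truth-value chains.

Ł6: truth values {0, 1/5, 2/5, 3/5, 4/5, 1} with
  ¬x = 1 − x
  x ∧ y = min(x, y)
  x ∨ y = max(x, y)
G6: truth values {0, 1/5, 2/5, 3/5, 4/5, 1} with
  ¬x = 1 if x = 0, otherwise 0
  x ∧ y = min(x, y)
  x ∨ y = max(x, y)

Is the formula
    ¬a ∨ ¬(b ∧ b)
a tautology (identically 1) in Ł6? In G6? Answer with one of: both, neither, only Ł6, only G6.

In Ł6: at a = 1/5, b = 1/5 the value is 4/5 — not a tautology.
In G6: at a = 1/5, b = 1/5 the value is 0 — not a tautology.

neither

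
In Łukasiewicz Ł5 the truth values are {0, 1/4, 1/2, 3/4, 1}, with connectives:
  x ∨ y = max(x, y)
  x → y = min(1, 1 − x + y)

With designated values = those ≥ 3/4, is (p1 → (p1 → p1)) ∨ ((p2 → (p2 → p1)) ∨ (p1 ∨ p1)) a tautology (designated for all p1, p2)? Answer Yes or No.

At p1 = 0, p2 = 3/4, for instance:
p1 → p1 = 0 → 0 = 1
p1 → (p1 → p1) = 0 → 1 = 1
p2 → p1 = 3/4 → 0 = 1/4
p2 → (p2 → p1) = 3/4 → 1/4 = 1/2
p1 ∨ p1 = 0 ∨ 0 = 0
(p2 → (p2 → p1)) ∨ (p1 ∨ p1) = 1/2 ∨ 0 = 1/2
(p1 → (p1 → p1)) ∨ ((p2 → (p2 → p1)) ∨ (p1 ∨ p1)) = 1 ∨ 1/2 = 1
and checking the remaining 24 assignments likewise gives ≥ 3/4 in every case.

Yes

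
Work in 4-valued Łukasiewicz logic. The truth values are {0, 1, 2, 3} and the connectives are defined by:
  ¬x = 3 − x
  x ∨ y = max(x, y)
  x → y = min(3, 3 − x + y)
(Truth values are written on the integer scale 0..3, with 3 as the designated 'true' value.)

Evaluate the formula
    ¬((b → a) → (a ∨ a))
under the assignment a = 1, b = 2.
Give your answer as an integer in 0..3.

b → a = 2 → 1 = 2
a ∨ a = 1 ∨ 1 = 1
(b → a) → (a ∨ a) = 2 → 1 = 2
¬((b → a) → (a ∨ a)) = ¬2 = 1

1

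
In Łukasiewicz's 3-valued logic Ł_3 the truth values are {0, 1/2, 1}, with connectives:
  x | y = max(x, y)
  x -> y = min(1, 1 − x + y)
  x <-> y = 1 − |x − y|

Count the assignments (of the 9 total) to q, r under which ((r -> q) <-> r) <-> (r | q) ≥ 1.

q = 0, r = 0 ↦ 1  ≥
q = 0, r = 1/2 ↦ 1/2  <
q = 0, r = 1 ↦ 0  <
q = 1/2, r = 0 ↦ 1/2  <
q = 1/2, r = 1/2 ↦ 1  ≥
q = 1/2, r = 1 ↦ 1/2  <
q = 1, r = 0 ↦ 0  <
q = 1, r = 1/2 ↦ 1/2  <
q = 1, r = 1 ↦ 1  ≥
So 3 of the 9 assignments meet the threshold.

3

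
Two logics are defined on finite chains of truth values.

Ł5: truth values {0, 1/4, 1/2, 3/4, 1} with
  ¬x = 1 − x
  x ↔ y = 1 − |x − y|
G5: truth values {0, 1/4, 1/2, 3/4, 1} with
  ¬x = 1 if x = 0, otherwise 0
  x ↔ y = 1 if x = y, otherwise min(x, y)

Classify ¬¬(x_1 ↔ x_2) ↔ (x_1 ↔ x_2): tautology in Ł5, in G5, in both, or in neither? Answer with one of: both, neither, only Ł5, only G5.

In Ł5: every assignment gives 1 — tautology.
In G5: at x_1 = 1/4, x_2 = 1/2 the value is 1/4 — not a tautology.

only Ł5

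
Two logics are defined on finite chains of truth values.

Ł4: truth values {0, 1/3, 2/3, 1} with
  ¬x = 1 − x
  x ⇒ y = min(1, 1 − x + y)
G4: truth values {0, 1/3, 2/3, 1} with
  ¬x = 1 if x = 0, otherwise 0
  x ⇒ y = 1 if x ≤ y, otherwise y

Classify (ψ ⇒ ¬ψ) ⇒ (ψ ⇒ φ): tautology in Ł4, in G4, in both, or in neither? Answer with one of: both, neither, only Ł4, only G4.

In Ł4: at φ = 0, ψ = 1/3 the value is 2/3 — not a tautology.
In G4: every assignment gives 1 — tautology.

only G4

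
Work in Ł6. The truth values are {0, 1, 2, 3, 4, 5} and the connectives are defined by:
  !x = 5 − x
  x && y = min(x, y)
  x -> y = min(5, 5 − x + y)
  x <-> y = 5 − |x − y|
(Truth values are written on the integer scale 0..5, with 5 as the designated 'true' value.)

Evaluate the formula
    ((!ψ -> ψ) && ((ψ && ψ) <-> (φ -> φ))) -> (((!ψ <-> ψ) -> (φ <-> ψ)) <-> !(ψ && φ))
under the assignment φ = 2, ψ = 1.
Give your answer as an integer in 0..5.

5

!ψ = !1 = 4
!ψ -> ψ = 4 -> 1 = 2
ψ && ψ = 1 && 1 = 1
φ -> φ = 2 -> 2 = 5
(ψ && ψ) <-> (φ -> φ) = 1 <-> 5 = 1
(!ψ -> ψ) && ((ψ && ψ) <-> (φ -> φ)) = 2 && 1 = 1
!ψ = !1 = 4
!ψ <-> ψ = 4 <-> 1 = 2
φ <-> ψ = 2 <-> 1 = 4
(!ψ <-> ψ) -> (φ <-> ψ) = 2 -> 4 = 5
ψ && φ = 1 && 2 = 1
!(ψ && φ) = !1 = 4
((!ψ <-> ψ) -> (φ <-> ψ)) <-> !(ψ && φ) = 5 <-> 4 = 4
((!ψ -> ψ) && ((ψ && ψ) <-> (φ -> φ))) -> (((!ψ <-> ψ) -> (φ <-> ψ)) <-> !(ψ && φ)) = 1 -> 4 = 5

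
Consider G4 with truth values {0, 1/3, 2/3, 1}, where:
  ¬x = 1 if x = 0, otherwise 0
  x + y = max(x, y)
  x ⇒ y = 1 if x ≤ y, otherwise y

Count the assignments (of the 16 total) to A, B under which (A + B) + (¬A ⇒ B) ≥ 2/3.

A = 0, B = 0 ↦ 0  <
A = 0, B = 1/3 ↦ 1/3  <
A = 0, B = 2/3 ↦ 2/3  ≥
A = 0, B = 1 ↦ 1  ≥
A = 1/3, B = 0 ↦ 1  ≥
A = 1/3, B = 1/3 ↦ 1  ≥
A = 1/3, B = 2/3 ↦ 1  ≥
A = 1/3, B = 1 ↦ 1  ≥
A = 2/3, B = 0 ↦ 1  ≥
A = 2/3, B = 1/3 ↦ 1  ≥
A = 2/3, B = 2/3 ↦ 1  ≥
A = 2/3, B = 1 ↦ 1  ≥
A = 1, B = 0 ↦ 1  ≥
A = 1, B = 1/3 ↦ 1  ≥
A = 1, B = 2/3 ↦ 1  ≥
A = 1, B = 1 ↦ 1  ≥
So 14 of the 16 assignments meet the threshold.

14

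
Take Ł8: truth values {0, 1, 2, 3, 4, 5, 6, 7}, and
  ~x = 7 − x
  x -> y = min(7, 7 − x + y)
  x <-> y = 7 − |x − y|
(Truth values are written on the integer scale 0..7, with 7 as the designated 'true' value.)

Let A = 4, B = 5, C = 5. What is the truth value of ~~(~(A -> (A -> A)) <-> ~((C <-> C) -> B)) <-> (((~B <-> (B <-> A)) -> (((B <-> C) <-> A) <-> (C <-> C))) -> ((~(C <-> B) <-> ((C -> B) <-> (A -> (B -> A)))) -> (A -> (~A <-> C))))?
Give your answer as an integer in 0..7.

5

A -> A = 4 -> 4 = 7
A -> (A -> A) = 4 -> 7 = 7
~(A -> (A -> A)) = ~7 = 0
C <-> C = 5 <-> 5 = 7
(C <-> C) -> B = 7 -> 5 = 5
~((C <-> C) -> B) = ~5 = 2
~(A -> (A -> A)) <-> ~((C <-> C) -> B) = 0 <-> 2 = 5
~(~(A -> (A -> A)) <-> ~((C <-> C) -> B)) = ~5 = 2
~~(~(A -> (A -> A)) <-> ~((C <-> C) -> B)) = ~2 = 5
~B = ~5 = 2
B <-> A = 5 <-> 4 = 6
~B <-> (B <-> A) = 2 <-> 6 = 3
B <-> C = 5 <-> 5 = 7
(B <-> C) <-> A = 7 <-> 4 = 4
C <-> C = 5 <-> 5 = 7
((B <-> C) <-> A) <-> (C <-> C) = 4 <-> 7 = 4
(~B <-> (B <-> A)) -> (((B <-> C) <-> A) <-> (C <-> C)) = 3 -> 4 = 7
C <-> B = 5 <-> 5 = 7
~(C <-> B) = ~7 = 0
C -> B = 5 -> 5 = 7
B -> A = 5 -> 4 = 6
A -> (B -> A) = 4 -> 6 = 7
(C -> B) <-> (A -> (B -> A)) = 7 <-> 7 = 7
~(C <-> B) <-> ((C -> B) <-> (A -> (B -> A))) = 0 <-> 7 = 0
~A = ~4 = 3
~A <-> C = 3 <-> 5 = 5
A -> (~A <-> C) = 4 -> 5 = 7
(~(C <-> B) <-> ((C -> B) <-> (A -> (B -> A)))) -> (A -> (~A <-> C)) = 0 -> 7 = 7
((~B <-> (B <-> A)) -> (((B <-> C) <-> A) <-> (C <-> C))) -> ((~(C <-> B) <-> ((C -> B) <-> (A -> (B -> A)))) -> (A -> (~A <-> C))) = 7 -> 7 = 7
~~(~(A -> (A -> A)) <-> ~((C <-> C) -> B)) <-> (((~B <-> (B <-> A)) -> (((B <-> C) <-> A) <-> (C <-> C))) -> ((~(C <-> B) <-> ((C -> B) <-> (A -> (B -> A)))) -> (A -> (~A <-> C)))) = 5 <-> 7 = 5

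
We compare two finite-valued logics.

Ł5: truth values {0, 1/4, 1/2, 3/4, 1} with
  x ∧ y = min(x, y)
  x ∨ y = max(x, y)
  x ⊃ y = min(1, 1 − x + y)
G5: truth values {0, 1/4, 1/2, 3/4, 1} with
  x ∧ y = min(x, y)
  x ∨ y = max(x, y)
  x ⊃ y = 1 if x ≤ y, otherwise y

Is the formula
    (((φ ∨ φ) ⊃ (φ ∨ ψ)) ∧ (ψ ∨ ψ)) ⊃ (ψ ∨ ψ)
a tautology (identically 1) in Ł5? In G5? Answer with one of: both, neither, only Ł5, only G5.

both

In Ł5: every assignment gives 1 — tautology.
In G5: every assignment gives 1 — tautology.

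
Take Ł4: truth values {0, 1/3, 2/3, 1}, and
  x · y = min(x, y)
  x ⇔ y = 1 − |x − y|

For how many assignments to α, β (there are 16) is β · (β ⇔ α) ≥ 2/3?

α = 0, β = 0 ↦ 0  <
α = 0, β = 1/3 ↦ 1/3  <
α = 0, β = 2/3 ↦ 1/3  <
α = 0, β = 1 ↦ 0  <
α = 1/3, β = 0 ↦ 0  <
α = 1/3, β = 1/3 ↦ 1/3  <
α = 1/3, β = 2/3 ↦ 2/3  ≥
α = 1/3, β = 1 ↦ 1/3  <
α = 2/3, β = 0 ↦ 0  <
α = 2/3, β = 1/3 ↦ 1/3  <
α = 2/3, β = 2/3 ↦ 2/3  ≥
α = 2/3, β = 1 ↦ 2/3  ≥
α = 1, β = 0 ↦ 0  <
α = 1, β = 1/3 ↦ 1/3  <
α = 1, β = 2/3 ↦ 2/3  ≥
α = 1, β = 1 ↦ 1  ≥
So 5 of the 16 assignments meet the threshold.

5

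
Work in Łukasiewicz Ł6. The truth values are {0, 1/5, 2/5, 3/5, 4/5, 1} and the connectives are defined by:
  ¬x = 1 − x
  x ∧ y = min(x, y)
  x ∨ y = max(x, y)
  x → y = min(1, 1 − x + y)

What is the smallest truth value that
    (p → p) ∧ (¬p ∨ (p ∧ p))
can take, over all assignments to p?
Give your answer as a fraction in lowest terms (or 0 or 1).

Take p = 2/5:
p → p = 2/5 → 2/5 = 1
¬p = ¬2/5 = 3/5
p ∧ p = 2/5 ∧ 2/5 = 2/5
¬p ∨ (p ∧ p) = 3/5 ∨ 2/5 = 3/5
(p → p) ∧ (¬p ∨ (p ∧ p)) = 1 ∧ 3/5 = 3/5
No assignment yields a value below 3/5, so this is the minimum.

3/5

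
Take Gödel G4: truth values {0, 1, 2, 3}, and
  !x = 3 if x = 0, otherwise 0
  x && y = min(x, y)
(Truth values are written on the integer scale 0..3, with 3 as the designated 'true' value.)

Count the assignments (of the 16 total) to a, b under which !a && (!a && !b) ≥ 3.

1

a = 0, b = 0 ↦ 3  ≥
a = 0, b = 1 ↦ 0  <
a = 0, b = 2 ↦ 0  <
a = 0, b = 3 ↦ 0  <
a = 1, b = 0 ↦ 0  <
a = 1, b = 1 ↦ 0  <
a = 1, b = 2 ↦ 0  <
a = 1, b = 3 ↦ 0  <
a = 2, b = 0 ↦ 0  <
a = 2, b = 1 ↦ 0  <
a = 2, b = 2 ↦ 0  <
a = 2, b = 3 ↦ 0  <
a = 3, b = 0 ↦ 0  <
a = 3, b = 1 ↦ 0  <
a = 3, b = 2 ↦ 0  <
a = 3, b = 3 ↦ 0  <
So 1 of the 16 assignments meets the threshold.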